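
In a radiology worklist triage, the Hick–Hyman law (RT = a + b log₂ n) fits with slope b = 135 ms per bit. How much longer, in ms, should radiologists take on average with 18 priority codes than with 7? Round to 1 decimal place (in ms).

183.9 ms

ΔRT = (a + b log₂ n₂) − (a + b log₂ n₁) = b·(log₂ n₂ − log₂ n₁).
log₂(18) − log₂(7) = 4.1699 − 2.8074 = 1.3626.
ΔRT = 135 × 1.3626 = 183.947 ms.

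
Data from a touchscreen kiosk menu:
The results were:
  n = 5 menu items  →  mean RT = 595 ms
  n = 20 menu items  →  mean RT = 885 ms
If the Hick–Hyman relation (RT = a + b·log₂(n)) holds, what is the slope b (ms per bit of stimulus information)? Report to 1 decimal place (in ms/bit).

b = (RT₂ − RT₁)/(log₂ n₂ − log₂ n₁) = (885 − 595)/(4.3219 − 2.3219) = 145.000 ms/bit.

145.0 ms/bit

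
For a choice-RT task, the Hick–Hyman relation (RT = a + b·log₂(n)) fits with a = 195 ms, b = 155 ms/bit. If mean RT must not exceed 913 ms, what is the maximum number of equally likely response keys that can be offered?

24

155·log₂ n ≤ 913 − 195 = 718, giving log₂ n ≤ 4.6323 and n ≤ 24.800. The largest whole number is 24.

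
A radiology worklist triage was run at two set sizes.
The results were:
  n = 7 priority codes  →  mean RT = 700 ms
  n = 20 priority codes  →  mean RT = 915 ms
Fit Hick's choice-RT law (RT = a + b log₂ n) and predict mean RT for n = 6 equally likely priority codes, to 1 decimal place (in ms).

668.4 ms

Fit slope and intercept:
  b = (915 − 700) / (log₂ 20 − log₂ 7) = 215 / (4.3219 − 2.8074) = 141.954 ms/bit
  a = 700 − 141.954 × 2.8074 = 301.484 ms
Then RT(6) = 301.484 + 141.954 × log₂ 6 = 301.484 + 141.954 × 2.5850 ≈ 668.430 ms.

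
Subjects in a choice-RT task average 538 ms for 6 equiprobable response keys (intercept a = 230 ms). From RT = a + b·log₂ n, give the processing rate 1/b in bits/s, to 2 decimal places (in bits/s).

b = (538 − 230)/log₂ 6 = 308/2.5850 = 119.151 ms per bit = 0.11915 s/bit; the reciprocal is 8.393 bits/s.

8.39 bits/s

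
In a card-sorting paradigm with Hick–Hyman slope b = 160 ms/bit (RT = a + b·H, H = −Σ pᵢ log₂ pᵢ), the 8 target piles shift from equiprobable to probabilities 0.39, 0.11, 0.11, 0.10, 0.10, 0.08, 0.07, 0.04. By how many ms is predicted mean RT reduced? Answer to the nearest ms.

Equiprobable entropy H₀ = log₂ 8 = 3.0000 bits.
Skewed entropy H = −Σ pᵢ log₂ pᵢ = 2.6406 bits.
ΔRT = b·(H₀ − H) = 160 × 0.3594 = 57.51 ms.

58 ms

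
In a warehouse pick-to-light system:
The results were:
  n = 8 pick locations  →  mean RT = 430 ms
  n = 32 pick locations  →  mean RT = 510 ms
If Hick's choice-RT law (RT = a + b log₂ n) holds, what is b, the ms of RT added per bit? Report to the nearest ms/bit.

The slope on a log₂ axis is (510 − 430) / (5 − 3) = 40 ms/bit.

40 ms/bit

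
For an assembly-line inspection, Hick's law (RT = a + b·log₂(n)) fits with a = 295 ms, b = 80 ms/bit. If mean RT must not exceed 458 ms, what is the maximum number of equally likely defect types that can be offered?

4

Information budget: (458 − 295)/80 = 2.0375 bits, so n ≤ 2^2.0375 = 4.105 → at most 4.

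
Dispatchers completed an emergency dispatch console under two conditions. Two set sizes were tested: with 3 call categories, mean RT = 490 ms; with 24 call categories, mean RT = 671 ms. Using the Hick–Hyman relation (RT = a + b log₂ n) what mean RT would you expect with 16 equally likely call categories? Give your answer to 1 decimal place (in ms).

635.7 ms

RT is linear in log₂ n, so two points fix the line:
  b = (671 − 490) / (log₂ 24 − log₂ 3) = 181 / (4.5850 − 1.5850) = 60.333 ms/bit
  a = 490 − 60.333 × 1.5850 = 394.374 ms
Then RT(16) = 394.374 + 60.333 × log₂ 16 = 394.374 + 60.333 × 4 ≈ 635.707 ms.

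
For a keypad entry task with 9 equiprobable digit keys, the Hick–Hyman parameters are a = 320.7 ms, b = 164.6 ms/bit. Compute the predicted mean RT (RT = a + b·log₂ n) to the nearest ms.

842 ms

log₂(9) = 3.1699 bits, so RT = 320.7 + 164.6 × 3.1699 ≈ 842.470 ms.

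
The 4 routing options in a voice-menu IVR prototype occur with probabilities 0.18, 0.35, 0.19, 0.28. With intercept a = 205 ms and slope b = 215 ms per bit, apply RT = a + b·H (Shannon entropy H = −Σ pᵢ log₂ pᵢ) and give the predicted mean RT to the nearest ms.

H = 0.18·log₂(1/0.18) + 0.35·log₂(1/0.35) + 0.19·log₂(1/0.19) + 0.28·log₂(1/0.28) = 1.9449 bits.
RT = 205 + 215 × 1.9449 = 623.14 ms.

623 ms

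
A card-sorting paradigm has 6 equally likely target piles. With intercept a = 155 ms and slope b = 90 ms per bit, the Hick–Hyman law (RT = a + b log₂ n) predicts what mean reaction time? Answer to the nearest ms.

388 ms

log₂(6) = 2.5850 bits, so RT = 155 + 90 × 2.5850 ≈ 387.647 ms.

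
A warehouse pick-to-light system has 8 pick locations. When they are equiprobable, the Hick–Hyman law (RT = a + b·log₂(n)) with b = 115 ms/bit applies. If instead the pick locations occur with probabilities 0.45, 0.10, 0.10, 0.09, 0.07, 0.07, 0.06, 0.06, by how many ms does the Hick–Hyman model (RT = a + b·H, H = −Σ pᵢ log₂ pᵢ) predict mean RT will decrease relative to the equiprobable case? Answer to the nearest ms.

55 ms

Equiprobable entropy H₀ = log₂ 8 = 3.0000 bits.
Skewed entropy H = −Σ pᵢ log₂ pᵢ = 2.5196 bits.
ΔRT = b·(H₀ − H) = 115 × 0.4804 = 55.24 ms.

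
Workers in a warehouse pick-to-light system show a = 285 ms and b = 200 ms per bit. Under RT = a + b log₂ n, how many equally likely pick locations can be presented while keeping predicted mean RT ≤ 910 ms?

Set 285 + 200·log₂ n ≤ 910 → log₂ n ≤ (910 − 285)/200 = 3.1250.
So n ≤ 2^3.1250 = 8.724; the largest integer n is 8.

8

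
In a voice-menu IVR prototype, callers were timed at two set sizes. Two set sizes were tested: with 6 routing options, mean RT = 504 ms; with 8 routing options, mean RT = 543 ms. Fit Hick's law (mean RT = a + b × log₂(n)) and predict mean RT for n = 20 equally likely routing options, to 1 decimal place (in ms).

667.2 ms

RT is linear in log₂ n, so two points fix the line:
  b = (543 − 504) / (log₂ 8 − log₂ 6) = 39 / (3 − 2.5850) = 93.967 ms/bit
  a = 504 − 93.967 × 2.5850 = 261.098 ms
Then RT(20) = 261.098 + 93.967 × log₂ 20 = 261.098 + 93.967 × 4.3219 ≈ 667.218 ms.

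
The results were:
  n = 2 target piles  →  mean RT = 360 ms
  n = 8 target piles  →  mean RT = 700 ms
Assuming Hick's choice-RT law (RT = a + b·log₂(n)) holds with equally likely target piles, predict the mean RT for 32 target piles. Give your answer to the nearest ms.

1040 ms

RT is linear in log₂ n, so two points fix the line:
  b = (700 − 360) / (log₂ 8 − log₂ 2) = 340 / (3 − 1) = 170 ms/bit
  a = 360 − 170 × 1 = 190 ms
Then RT(32) = 190 + 170 × log₂ 32 = 190 + 170 × 5 ≈ 1040.000 ms.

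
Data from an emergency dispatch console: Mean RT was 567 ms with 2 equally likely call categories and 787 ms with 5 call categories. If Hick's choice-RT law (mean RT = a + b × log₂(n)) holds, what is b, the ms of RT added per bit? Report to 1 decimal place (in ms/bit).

b = (RT₂ − RT₁)/(log₂ n₂ − log₂ n₁) = (787 − 567)/(2.3219 − 1) = 166.424 ms/bit.

166.4 ms/bit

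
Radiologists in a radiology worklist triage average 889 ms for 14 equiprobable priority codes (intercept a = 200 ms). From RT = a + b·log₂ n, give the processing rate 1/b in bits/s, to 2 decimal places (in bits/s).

5.53 bits/s

b = (889 − 200)/log₂ 14 = 689/3.8074 = 180.966 ms per bit = 0.18097 s/bit; the reciprocal is 5.526 bits/s.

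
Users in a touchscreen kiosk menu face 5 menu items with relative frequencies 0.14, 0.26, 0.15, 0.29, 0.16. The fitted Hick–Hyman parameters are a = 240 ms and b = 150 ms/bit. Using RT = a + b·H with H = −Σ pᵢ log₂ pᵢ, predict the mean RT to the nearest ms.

H = 0.14·log₂(1/0.14) + 0.26·log₂(1/0.26) + 0.15·log₂(1/0.15) + 0.29·log₂(1/0.29) + 0.16·log₂(1/0.16) = 2.2539 bits.
RT = 240 + 150 × 2.2539 = 578.08 ms.

578 ms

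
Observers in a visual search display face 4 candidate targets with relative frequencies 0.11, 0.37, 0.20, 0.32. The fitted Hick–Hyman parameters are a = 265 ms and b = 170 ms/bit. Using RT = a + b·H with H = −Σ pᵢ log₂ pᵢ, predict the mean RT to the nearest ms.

H = 0.11·log₂(1/0.11) + 0.37·log₂(1/0.37) + 0.20·log₂(1/0.20) + 0.32·log₂(1/0.32) = 1.8714 bits.
RT = 265 + 170 × 1.8714 = 583.14 ms.

583 ms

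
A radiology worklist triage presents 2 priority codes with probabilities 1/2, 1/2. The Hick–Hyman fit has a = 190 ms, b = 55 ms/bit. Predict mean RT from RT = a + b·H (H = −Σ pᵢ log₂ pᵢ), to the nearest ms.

H = −Σ pᵢ log₂ pᵢ = 0.5·1 + 0.5·1 = 1.000 bits.
RT = 190 + 55 × 1.000 = 245.00 ms.

245 ms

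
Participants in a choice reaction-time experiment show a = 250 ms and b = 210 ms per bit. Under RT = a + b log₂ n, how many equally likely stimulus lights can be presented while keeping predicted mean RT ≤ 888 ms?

Set 250 + 210·log₂ n ≤ 888 → log₂ n ≤ (888 − 250)/210 = 3.0381.
So n ≤ 2^3.0381 = 8.214; the largest integer n is 8.

8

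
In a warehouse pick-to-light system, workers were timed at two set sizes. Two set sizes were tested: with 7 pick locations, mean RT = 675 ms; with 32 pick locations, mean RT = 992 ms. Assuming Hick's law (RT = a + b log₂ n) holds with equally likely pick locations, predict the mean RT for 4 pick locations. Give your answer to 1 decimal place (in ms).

558.3 ms

RT is linear in log₂ n, so two points fix the line:
  b = (992 − 675) / (log₂ 32 − log₂ 7) = 317 / (5 − 2.8074) = 144.574 ms/bit
  a = 675 − 144.574 × 2.8074 = 269.129 ms
Then RT(4) = 269.129 + 144.574 × log₂ 4 = 269.129 + 144.574 × 2 ≈ 558.277 ms.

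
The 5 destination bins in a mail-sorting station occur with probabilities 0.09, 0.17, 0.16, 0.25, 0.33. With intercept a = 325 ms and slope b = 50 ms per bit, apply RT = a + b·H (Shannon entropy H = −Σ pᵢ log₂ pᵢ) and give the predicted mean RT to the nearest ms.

435 ms

Entropy contributions −pᵢ log₂ pᵢ: 0.3127, 0.4346, 0.4230, 0.5000, 0.5278; sum H = 2.1981 bits.
RT = a + bH = 325 + 50·2.1981 = 434.90 ms.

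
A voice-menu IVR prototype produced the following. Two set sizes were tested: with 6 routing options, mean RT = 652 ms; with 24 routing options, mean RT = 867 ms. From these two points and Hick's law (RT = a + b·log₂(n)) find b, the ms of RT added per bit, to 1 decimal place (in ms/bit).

107.5 ms/bit

b = (RT₂ − RT₁)/(log₂ n₂ − log₂ n₁) = (867 − 652)/(4.5850 − 2.5850) = 107.500 ms/bit.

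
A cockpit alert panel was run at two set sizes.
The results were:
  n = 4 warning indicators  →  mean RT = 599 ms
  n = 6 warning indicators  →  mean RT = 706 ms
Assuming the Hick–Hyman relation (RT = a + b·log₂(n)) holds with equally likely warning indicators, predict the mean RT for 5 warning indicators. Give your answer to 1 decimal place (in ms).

657.9 ms

Solve the two-equation system in a and b:
  b = (706 − 599) / (log₂ 6 − log₂ 4) = 107 / (2.5850 − 2) = 182.918 ms/bit
  a = 599 − 182.918 × 2 = 233.165 ms
Then RT(5) = 233.165 + 182.918 × log₂ 5 = 233.165 + 182.918 × 2.3219 ≈ 657.886 ms.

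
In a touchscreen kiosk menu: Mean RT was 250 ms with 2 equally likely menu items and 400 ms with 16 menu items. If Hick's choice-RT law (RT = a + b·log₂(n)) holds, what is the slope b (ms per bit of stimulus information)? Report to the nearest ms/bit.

b = (RT₂ − RT₁)/(log₂ n₂ − log₂ n₁) = (400 − 250)/(4 − 1) = 50 ms/bit.

50 ms/bit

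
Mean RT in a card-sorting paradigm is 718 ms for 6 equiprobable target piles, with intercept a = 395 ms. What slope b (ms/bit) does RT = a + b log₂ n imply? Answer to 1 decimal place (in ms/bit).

125.0 ms/bit

b = (718 − 395) / log₂(6) = 323 / 2.5850 = 124.953 ms/bit.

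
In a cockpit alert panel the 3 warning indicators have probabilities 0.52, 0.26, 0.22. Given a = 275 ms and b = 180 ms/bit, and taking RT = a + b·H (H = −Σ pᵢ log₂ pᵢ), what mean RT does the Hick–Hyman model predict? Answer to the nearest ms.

Entropy contributions −pᵢ log₂ pᵢ: 0.4906, 0.5053, 0.4806; sum H = 1.4764 bits.
RT = a + bH = 275 + 180·1.4764 = 540.76 ms.

541 ms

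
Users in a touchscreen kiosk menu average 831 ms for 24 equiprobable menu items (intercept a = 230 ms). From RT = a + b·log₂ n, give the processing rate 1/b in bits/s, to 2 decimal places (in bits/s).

7.63 bits/s

b = (831 − 230)/log₂ 24 = 601/4.5850 = 131.081 ms per bit = 0.13108 s/bit; the reciprocal is 7.629 bits/s.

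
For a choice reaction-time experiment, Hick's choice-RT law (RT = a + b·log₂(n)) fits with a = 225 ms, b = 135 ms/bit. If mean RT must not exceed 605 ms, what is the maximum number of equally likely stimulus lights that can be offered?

Set 225 + 135·log₂ n ≤ 605 → log₂ n ≤ (605 − 225)/135 = 2.8148.
So n ≤ 2^2.8148 = 7.036; the largest integer n is 7.

7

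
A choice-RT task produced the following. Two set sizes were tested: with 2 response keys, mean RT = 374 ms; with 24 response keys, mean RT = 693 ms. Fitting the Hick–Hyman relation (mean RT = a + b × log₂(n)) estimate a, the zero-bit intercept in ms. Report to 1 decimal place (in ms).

285.0 ms

Slope: b = (693 − 374) / (log₂ 24 − log₂ 2) = 319/3.5850 = 88.983 ms/bit.
a = RT₁ − b·log₂ n₁ = 374 − 88.983 × 1 = 285.017 ms.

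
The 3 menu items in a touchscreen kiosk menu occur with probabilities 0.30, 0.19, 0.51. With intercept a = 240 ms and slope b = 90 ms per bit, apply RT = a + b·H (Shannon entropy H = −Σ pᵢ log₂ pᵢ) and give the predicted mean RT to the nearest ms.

372 ms

Entropy contributions −pᵢ log₂ pᵢ: 0.5211, 0.4552, 0.4954; sum H = 1.4717 bits.
RT = a + bH = 240 + 90·1.4717 = 372.46 ms.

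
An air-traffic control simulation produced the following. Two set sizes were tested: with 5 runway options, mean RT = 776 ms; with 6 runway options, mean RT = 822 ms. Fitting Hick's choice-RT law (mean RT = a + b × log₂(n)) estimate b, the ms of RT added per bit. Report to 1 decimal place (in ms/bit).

174.9 ms/bit

b = (RT₂ − RT₁)/(log₂ n₂ − log₂ n₁) = (822 − 776)/(2.5850 − 2.3219) = 174.882 ms/bit.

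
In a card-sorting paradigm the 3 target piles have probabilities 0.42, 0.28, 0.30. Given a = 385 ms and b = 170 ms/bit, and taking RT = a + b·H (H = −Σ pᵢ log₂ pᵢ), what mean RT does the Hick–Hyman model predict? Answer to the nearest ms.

650 ms

Entropy contributions −pᵢ log₂ pᵢ: 0.5256, 0.5142, 0.5211; sum H = 1.5610 bits.
RT = a + bH = 385 + 170·1.5610 = 650.36 ms.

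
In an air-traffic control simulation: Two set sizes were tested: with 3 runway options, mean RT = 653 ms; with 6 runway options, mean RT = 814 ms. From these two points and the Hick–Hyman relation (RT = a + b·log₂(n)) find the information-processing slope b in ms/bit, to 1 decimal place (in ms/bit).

Slope: b = (814 − 653) / (log₂ 6 − log₂ 3) = 161/1.0000 = 161.000 ms/bit.

161.0 ms/bit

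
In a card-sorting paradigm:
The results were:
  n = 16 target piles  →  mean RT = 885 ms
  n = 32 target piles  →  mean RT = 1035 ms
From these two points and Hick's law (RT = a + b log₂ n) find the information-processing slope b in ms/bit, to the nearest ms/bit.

150 ms/bit

Slope: b = (1035 − 885) / (log₂ 32 − log₂ 16) = 150/1.0000 = 150 ms/bit.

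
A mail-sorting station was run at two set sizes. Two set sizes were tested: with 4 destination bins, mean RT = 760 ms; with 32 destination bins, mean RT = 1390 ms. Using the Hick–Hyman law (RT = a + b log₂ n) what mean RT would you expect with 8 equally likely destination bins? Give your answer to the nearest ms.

970 ms

RT is linear in log₂ n, so two points fix the line:
  b = (1390 − 760) / (log₂ 32 − log₂ 4) = 630 / (5 − 2) = 210 ms/bit
  a = 760 − 210 × 2 = 340 ms
Then RT(8) = 340 + 210 × log₂ 8 = 340 + 210 × 3 ≈ 970.000 ms.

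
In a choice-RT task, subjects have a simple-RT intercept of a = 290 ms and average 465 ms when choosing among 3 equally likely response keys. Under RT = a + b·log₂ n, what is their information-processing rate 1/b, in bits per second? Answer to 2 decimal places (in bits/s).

9.06 bits/s

Choice component = 465 − 290 = 175 ms over log₂(3) = 1.5850 bits.
b = 175 / 1.5850 = 110.413 ms/bit, so 1/b = 9.057 bits/s.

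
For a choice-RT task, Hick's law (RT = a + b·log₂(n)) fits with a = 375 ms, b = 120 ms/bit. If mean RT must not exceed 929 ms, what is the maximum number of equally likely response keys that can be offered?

24

120·log₂ n ≤ 929 − 375 = 554, giving log₂ n ≤ 4.6167 and n ≤ 24.533. The largest whole number is 24.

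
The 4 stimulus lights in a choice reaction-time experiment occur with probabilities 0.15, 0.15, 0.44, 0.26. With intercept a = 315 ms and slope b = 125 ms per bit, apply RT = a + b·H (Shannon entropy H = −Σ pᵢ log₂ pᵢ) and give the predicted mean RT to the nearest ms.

546 ms

Entropy contributions −pᵢ log₂ pᵢ: 0.4105, 0.4105, 0.5211, 0.5053; sum H = 1.8475 bits.
RT = a + bH = 315 + 125·1.8475 = 545.94 ms.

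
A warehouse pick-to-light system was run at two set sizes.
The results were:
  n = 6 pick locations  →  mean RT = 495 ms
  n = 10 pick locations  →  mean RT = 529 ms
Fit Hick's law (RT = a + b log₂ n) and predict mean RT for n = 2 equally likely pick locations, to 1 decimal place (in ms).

421.9 ms

RT is linear in log₂ n, so two points fix the line:
  b = (529 − 495) / (log₂ 10 − log₂ 6) = 34 / (3.3219 − 2.5850) = 46.135 ms/bit
  a = 495 − 46.135 × 2.5850 = 375.742 ms
Then RT(2) = 375.742 + 46.135 × log₂ 2 = 375.742 + 46.135 × 1 ≈ 421.878 ms.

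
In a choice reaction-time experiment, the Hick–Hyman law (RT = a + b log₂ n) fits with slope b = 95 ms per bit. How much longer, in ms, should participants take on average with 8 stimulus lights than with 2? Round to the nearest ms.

The intercept a cancels: ΔRT = b·(log₂ n₂ − log₂ n₁) = b·log₂(n₂/n₁).
log₂(8) − log₂(2) = log₂(8/2) = log₂(4) = 2.
ΔRT = 95 × 2.0000 = 190.000 ms.

190 ms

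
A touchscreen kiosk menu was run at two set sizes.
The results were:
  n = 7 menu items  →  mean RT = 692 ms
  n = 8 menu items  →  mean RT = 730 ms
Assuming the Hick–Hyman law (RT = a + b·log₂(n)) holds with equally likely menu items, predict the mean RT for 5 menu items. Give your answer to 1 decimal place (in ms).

Fit slope and intercept:
  b = (730 − 692) / (log₂ 8 − log₂ 7) = 38 / (3 − 2.8074) = 197.254 ms/bit
  a = 692 − 197.254 × 2.8074 = 138.238 ms
Then RT(5) = 138.238 + 197.254 × log₂ 5 = 138.238 + 197.254 × 2.3219 ≈ 596.248 ms.

596.2 ms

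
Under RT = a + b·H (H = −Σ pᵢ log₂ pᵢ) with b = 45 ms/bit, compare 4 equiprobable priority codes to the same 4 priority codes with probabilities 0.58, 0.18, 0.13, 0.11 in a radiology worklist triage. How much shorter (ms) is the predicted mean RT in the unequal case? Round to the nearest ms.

16 ms

Equiprobable entropy H₀ = log₂ 4 = 2.0000 bits.
Skewed entropy H = −Σ pᵢ log₂ pᵢ = 1.6340 bits.
ΔRT = b·(H₀ − H) = 45 × 0.3660 = 16.47 ms.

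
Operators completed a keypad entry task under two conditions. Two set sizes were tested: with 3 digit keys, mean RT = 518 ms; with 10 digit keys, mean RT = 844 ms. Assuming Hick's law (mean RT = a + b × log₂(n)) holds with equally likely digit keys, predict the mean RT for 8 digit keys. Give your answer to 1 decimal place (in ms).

783.6 ms

Solve the two-equation system in a and b:
  b = (844 − 518) / (log₂ 10 − log₂ 3) = 326 / (3.3219 − 1.5850) = 187.684 ms/bit
  a = 518 − 187.684 × 1.5850 = 220.528 ms
Then RT(8) = 220.528 + 187.684 × log₂ 8 = 220.528 + 187.684 × 3 ≈ 783.579 ms.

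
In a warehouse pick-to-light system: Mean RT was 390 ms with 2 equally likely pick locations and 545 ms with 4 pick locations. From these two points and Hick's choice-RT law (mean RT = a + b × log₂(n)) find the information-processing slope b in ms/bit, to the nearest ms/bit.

b = (RT₂ − RT₁)/(log₂ n₂ − log₂ n₁) = (545 − 390)/(2 − 1) = 155 ms/bit.

155 ms/bit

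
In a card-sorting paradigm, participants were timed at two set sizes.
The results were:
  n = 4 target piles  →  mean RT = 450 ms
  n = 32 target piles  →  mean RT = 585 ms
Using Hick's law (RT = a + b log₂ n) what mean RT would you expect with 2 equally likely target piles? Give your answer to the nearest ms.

Solve the two-equation system in a and b:
  b = (585 − 450) / (log₂ 32 − log₂ 4) = 135 / (5 − 2) = 45 ms/bit
  a = 450 − 45 × 2 = 360 ms
Then RT(2) = 360 + 45 × log₂ 2 = 360 + 45 × 1 ≈ 405.000 ms.

405 ms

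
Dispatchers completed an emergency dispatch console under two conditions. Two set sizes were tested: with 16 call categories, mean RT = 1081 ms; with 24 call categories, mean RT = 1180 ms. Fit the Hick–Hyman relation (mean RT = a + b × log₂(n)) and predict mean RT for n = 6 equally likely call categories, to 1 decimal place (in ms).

RT is linear in log₂ n, so two points fix the line:
  b = (1180 − 1081) / (log₂ 24 − log₂ 16) = 99 / (4.5850 − 4) = 169.242 ms/bit
  a = 1081 − 169.242 × 4 = 404.034 ms
Then RT(6) = 404.034 + 169.242 × log₂ 6 = 404.034 + 169.242 × 2.5850 ≈ 841.517 ms.

841.5 ms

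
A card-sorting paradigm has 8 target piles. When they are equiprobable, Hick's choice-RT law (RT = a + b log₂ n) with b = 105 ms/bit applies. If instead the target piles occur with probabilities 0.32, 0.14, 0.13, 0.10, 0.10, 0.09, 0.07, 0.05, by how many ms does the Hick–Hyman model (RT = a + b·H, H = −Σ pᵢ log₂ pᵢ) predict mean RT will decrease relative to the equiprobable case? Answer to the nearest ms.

24 ms

Equiprobable entropy H₀ = log₂ 8 = 3.0000 bits.
Skewed entropy H = −Σ pᵢ log₂ pᵢ = 2.7675 bits.
ΔRT = b·(H₀ − H) = 105 × 0.2325 = 24.41 ms.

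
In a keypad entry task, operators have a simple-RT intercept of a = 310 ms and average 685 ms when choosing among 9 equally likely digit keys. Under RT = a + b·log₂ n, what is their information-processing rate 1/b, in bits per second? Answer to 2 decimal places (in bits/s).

Choice component = 685 − 310 = 375 ms over log₂(9) = 3.1699 bits.
b = 375 / 3.1699 = 118.299 ms/bit, so 1/b = 8.453 bits/s.

8.45 bits/s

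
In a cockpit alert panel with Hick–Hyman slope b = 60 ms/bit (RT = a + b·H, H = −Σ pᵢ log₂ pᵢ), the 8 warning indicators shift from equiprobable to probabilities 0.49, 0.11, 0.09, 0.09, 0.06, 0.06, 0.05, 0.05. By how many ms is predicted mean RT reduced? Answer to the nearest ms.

The RT saving is b·ΔH. Equiprobable H₀ = log₂(8) = 3.0000 bits; with the given probabilities H = 2.3991 bits.
b·(H₀ − H) = 60 × (3.0000 − 2.3991) = 36.05 ms.

36 ms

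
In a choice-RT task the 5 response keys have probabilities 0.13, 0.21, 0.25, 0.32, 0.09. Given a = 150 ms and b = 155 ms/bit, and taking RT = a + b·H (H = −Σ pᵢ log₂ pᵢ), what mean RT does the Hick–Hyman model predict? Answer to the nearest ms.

H = 0.13·log₂(1/0.13) + 0.21·log₂(1/0.21) + 0.25·log₂(1/0.25) + 0.32·log₂(1/0.32) + 0.09·log₂(1/0.09) = 2.1942 bits.
RT = 150 + 155 × 2.1942 = 490.09 ms.

490 ms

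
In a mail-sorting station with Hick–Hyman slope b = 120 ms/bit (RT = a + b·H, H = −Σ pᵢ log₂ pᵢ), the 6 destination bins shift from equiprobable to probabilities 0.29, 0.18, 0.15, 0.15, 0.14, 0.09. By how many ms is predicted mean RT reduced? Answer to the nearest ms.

11 ms

Equiprobable entropy H₀ = log₂ 6 = 2.5850 bits.
Skewed entropy H = −Σ pᵢ log₂ pᵢ = 2.4941 bits.
ΔRT = b·(H₀ − H) = 120 × 0.0909 = 10.91 ms.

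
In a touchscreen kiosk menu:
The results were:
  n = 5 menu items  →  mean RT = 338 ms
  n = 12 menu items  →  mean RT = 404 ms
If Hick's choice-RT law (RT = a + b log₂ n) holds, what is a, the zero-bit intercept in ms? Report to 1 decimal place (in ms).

216.7 ms

Slope: b = (404 − 338) / (log₂ 12 − log₂ 5) = 66/1.2630 = 52.255 ms/bit.
a = RT₁ − b·log₂ n₁ = 338 − 52.255 × 2.3219 = 216.667 ms.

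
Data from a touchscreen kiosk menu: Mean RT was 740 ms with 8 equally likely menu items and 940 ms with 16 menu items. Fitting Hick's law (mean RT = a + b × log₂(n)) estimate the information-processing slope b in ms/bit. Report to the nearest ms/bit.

200 ms/bit

Slope: b = (940 − 740) / (log₂ 16 − log₂ 8) = 200/1.0000 = 200 ms/bit.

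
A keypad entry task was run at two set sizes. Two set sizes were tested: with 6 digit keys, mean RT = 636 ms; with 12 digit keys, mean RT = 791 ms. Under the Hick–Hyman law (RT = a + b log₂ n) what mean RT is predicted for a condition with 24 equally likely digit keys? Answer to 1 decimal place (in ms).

Fit slope and intercept:
  b = (791 − 636) / (log₂ 12 − log₂ 6) = 155 / (3.5850 − 2.5850) = 155.000 ms/bit
  a = 636 − 155.000 × 2.5850 = 235.331 ms
Then RT(24) = 235.331 + 155.000 × log₂ 24 = 235.331 + 155.000 × 4.5850 ≈ 946.000 ms.

946.0 ms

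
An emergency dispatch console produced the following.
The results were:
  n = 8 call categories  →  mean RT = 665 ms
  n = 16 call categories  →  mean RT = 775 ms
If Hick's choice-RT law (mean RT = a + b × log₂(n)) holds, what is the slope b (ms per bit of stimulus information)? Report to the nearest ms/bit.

110 ms/bit

The slope on a log₂ axis is (775 − 665) / (4 − 3) = 110 ms/bit.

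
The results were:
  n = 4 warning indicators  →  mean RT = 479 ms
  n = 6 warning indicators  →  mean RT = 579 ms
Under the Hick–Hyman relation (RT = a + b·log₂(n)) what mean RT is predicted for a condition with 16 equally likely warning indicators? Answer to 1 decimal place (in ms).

With log₂ n on the abscissa the relation is linear; from the two conditions:
  b = (579 − 479) / (log₂ 6 − log₂ 4) = 100 / (2.5850 − 2) = 170.951 ms/bit
  a = 479 − 170.951 × 2 = 137.098 ms
Then RT(16) = 137.098 + 170.951 × log₂ 16 = 137.098 + 170.951 × 4 ≈ 820.902 ms.

820.9 ms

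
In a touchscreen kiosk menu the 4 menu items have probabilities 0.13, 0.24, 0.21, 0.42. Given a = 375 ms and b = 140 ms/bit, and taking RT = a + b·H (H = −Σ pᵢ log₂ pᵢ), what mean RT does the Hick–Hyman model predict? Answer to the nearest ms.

Entropy contributions −pᵢ log₂ pᵢ: 0.3826, 0.4941, 0.4728, 0.5256; sum H = 1.8752 bits.
RT = a + bH = 375 + 140·1.8752 = 637.53 ms.

638 ms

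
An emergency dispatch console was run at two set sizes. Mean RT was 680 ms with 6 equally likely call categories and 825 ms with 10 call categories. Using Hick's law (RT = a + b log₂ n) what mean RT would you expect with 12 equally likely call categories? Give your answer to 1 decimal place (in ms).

With log₂ n on the abscissa the relation is linear; from the two conditions:
  b = (825 − 680) / (log₂ 10 − log₂ 6) = 145 / (3.3219 − 2.5850) = 196.753 ms/bit
  a = 680 − 196.753 × 2.5850 = 171.402 ms
Then RT(12) = 171.402 + 196.753 × log₂ 12 = 171.402 + 196.753 × 3.5850 ≈ 876.753 ms.

876.8 ms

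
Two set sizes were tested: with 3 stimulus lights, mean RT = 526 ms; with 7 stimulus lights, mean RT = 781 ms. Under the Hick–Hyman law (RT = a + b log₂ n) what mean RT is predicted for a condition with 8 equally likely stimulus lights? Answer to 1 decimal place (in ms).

821.2 ms

With log₂ n on the abscissa the relation is linear; from the two conditions:
  b = (781 − 526) / (log₂ 7 − log₂ 3) = 255 / (2.8074 − 1.5850) = 208.607 ms/bit
  a = 526 − 208.607 × 1.5850 = 195.365 ms
Then RT(8) = 195.365 + 208.607 × log₂ 8 = 195.365 + 208.607 × 3 ≈ 821.187 ms.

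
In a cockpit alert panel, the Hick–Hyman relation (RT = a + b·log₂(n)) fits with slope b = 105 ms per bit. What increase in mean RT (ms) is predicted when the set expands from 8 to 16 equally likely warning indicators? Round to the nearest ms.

105 ms

The intercept a cancels: ΔRT = b·(log₂ n₂ − log₂ n₁) = b·log₂(n₂/n₁).
log₂(16) − log₂(8) = log₂(16/8) = log₂(2) = 1.
ΔRT = 105 × 1.0000 = 105.000 ms.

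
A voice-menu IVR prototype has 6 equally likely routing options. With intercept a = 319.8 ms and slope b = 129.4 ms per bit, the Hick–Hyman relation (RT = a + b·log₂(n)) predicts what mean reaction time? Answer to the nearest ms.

654 ms

log₂(6) = 2.5850 bits, so RT = 319.8 + 129.4 × 2.5850 ≈ 654.294 ms.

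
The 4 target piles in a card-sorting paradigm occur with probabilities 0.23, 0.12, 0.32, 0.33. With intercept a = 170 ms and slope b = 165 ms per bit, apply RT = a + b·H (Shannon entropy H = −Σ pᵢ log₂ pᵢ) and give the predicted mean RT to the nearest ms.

Entropy contributions −pᵢ log₂ pᵢ: 0.4877, 0.3671, 0.5260, 0.5278; sum H = 1.9086 bits.
RT = a + bH = 170 + 165·1.9086 = 484.92 ms.

485 ms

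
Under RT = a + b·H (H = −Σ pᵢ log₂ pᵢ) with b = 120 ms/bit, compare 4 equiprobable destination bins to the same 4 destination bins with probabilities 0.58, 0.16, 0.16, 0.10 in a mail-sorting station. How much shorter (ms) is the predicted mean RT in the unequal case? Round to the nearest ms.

44 ms

Equiprobable entropy H₀ = log₂ 4 = 2.0000 bits.
Skewed entropy H = −Σ pᵢ log₂ pᵢ = 1.6340 bits.
ΔRT = b·(H₀ − H) = 120 × 0.3660 = 43.92 ms.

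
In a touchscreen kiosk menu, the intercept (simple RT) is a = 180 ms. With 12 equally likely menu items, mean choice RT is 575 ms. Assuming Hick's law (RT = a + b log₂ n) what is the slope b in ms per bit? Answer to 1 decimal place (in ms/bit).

110.2 ms/bit

12 alternatives carry log₂ 12 = 3.5850 bits; the choice cost is 575 − 180 = 395 ms, so b = 395/3.5850 = 110.182 ms/bit.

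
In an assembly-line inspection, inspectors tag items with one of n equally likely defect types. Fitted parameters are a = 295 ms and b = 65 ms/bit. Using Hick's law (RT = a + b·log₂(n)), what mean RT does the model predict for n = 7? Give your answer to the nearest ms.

log₂(7) = 2.8074 bits, so RT = 295 + 65 × 2.8074 ≈ 477.478 ms.

477 ms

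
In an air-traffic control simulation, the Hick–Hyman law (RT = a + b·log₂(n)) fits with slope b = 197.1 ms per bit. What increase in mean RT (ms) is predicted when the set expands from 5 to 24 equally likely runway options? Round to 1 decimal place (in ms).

446.0 ms

ΔRT = (a + b log₂ n₂) − (a + b log₂ n₁) = b·(log₂ n₂ − log₂ n₁).
log₂(24) − log₂(5) = 4.5850 − 2.3219 = 2.2630.
ΔRT = 197.1 × 2.2630 = 446.044 ms.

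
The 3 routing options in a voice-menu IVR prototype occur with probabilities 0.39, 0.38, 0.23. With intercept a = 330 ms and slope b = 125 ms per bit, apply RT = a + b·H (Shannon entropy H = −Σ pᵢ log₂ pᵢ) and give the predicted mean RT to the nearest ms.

523 ms

Entropy contributions −pᵢ log₂ pᵢ: 0.5298, 0.5305, 0.4877; sum H = 1.5479 bits.
RT = a + bH = 330 + 125·1.5479 = 523.49 ms.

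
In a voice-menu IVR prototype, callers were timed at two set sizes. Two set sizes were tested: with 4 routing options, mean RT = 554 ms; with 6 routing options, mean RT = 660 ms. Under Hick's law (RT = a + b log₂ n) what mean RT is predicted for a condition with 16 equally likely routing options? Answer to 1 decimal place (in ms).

916.4 ms

Solve the two-equation system in a and b:
  b = (660 − 554) / (log₂ 6 − log₂ 4) = 106 / (2.5850 − 2) = 181.208 ms/bit
  a = 554 − 181.208 × 2 = 191.584 ms
Then RT(16) = 191.584 + 181.208 × log₂ 16 = 191.584 + 181.208 × 4 ≈ 916.416 ms.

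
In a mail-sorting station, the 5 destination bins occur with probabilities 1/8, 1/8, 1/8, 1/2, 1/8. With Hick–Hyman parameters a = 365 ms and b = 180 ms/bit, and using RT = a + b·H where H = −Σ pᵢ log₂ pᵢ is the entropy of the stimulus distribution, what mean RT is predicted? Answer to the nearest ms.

Each term −pᵢ log₂ pᵢ: 0.125·3 + 0.125·3 + 0.125·3 + 0.5·1 + 0.125·3; summed, H = 2.000 bits.
Mean RT = a + bH = 365 + 180·2.000 = 725.00 ms.

725 ms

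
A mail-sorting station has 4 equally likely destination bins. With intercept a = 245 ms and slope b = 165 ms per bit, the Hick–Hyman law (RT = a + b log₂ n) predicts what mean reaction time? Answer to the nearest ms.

575 ms

log₂(4) = 2 bits, so RT = 245 + 165 × 2 ≈ 575.000 ms.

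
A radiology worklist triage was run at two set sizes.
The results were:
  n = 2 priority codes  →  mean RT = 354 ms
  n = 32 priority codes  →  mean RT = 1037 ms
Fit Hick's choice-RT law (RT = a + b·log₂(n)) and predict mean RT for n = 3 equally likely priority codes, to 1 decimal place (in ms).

Fit slope and intercept:
  b = (1037 − 354) / (log₂ 32 − log₂ 2) = 683 / (5 − 1) = 170.750 ms/bit
  a = 354 − 170.750 × 1 = 183.250 ms
Then RT(3) = 183.250 + 170.750 × log₂ 3 = 183.250 + 170.750 × 1.5850 ≈ 453.882 ms.

453.9 ms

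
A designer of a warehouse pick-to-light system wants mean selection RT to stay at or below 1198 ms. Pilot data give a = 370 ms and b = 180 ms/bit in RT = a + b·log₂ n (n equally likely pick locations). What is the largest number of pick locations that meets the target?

24

Information budget: (1198 − 370)/180 = 4.6000 bits, so n ≤ 2^4.6000 = 24.251 → at most 24.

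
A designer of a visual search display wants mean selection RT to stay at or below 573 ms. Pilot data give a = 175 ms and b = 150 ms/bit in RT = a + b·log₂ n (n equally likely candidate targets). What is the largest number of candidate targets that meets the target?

150·log₂ n ≤ 573 − 175 = 398, giving log₂ n ≤ 2.6533 and n ≤ 6.291. The largest whole number is 6.

6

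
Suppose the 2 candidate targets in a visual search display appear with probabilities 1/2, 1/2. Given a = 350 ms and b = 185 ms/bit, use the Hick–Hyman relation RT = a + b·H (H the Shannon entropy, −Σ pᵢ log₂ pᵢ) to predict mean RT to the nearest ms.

H = −Σ pᵢ log₂ pᵢ = 0.5·1 + 0.5·1 = 1.000 bits.
RT = 350 + 185 × 1.000 = 535.00 ms.

535 ms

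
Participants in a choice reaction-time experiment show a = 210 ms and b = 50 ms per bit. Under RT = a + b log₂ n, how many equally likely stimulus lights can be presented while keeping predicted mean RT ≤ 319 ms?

4

50·log₂ n ≤ 319 − 210 = 109, giving log₂ n ≤ 2.1800 and n ≤ 4.532. The largest whole number is 4.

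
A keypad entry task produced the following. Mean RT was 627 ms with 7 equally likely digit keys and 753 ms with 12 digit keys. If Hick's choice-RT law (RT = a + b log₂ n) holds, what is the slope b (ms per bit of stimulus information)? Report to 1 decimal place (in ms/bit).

The slope on a log₂ axis is (753 − 627) / (3.5850 − 2.8074) = 162.035 ms/bit.

162.0 ms/bit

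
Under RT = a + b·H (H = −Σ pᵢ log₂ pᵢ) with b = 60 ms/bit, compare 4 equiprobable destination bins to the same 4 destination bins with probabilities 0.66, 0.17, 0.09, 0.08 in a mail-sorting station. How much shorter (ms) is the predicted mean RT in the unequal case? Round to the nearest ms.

34 ms

Equiprobable entropy H₀ = log₂ 4 = 2.0000 bits.
Skewed entropy H = −Σ pᵢ log₂ pᵢ = 1.4344 bits.
ΔRT = b·(H₀ − H) = 60 × 0.5656 = 33.94 ms.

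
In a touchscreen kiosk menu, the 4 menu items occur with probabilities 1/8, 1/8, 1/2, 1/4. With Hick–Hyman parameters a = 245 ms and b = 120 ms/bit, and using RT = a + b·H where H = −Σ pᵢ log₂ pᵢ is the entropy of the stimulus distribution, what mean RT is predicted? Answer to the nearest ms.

455 ms

Each term −pᵢ log₂ pᵢ: 0.125·3 + 0.125·3 + 0.5·1 + 0.25·2; summed, H = 1.750 bits.
Mean RT = a + bH = 245 + 120·1.750 = 455.00 ms.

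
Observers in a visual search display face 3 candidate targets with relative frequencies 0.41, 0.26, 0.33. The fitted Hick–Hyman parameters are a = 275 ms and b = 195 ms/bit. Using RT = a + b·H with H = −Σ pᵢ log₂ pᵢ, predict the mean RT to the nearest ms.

579 ms

Entropy contributions −pᵢ log₂ pᵢ: 0.5274, 0.5053, 0.5278; sum H = 1.5605 bits.
RT = a + bH = 275 + 195·1.5605 = 579.30 ms.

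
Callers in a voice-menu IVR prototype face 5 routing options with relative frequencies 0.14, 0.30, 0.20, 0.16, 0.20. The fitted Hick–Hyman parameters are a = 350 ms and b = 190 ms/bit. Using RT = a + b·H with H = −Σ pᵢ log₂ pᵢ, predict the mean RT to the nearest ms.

Entropy contributions −pᵢ log₂ pᵢ: 0.3971, 0.5211, 0.4644, 0.4230, 0.4644; sum H = 2.2700 bits.
RT = a + bH = 350 + 190·2.2700 = 781.30 ms.

781 ms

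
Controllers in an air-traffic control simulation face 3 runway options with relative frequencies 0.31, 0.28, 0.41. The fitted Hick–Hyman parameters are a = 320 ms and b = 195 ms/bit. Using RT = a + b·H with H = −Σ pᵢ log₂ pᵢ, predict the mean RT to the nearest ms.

625 ms

Entropy contributions −pᵢ log₂ pᵢ: 0.5238, 0.5142, 0.5274; sum H = 1.5654 bits.
RT = a + bH = 320 + 195·1.5654 = 625.25 ms.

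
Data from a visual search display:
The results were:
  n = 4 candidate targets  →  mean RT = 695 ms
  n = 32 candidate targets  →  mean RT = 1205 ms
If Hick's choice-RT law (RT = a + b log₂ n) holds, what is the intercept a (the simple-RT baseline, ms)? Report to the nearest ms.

The slope on a log₂ axis is (1205 − 695) / (5 − 2) = 170 ms/bit.
Intercept: a = 695 − 170·log₂(4) = 355.000 ms.

355 ms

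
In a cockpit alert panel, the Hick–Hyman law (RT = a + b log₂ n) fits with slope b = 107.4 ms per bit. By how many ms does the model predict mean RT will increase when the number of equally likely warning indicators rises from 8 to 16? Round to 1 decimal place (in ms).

107.4 ms

ΔRT = (a + b log₂ n₂) − (a + b log₂ n₁) = b·(log₂ n₂ − log₂ n₁).
log₂(16) − log₂(8) = log₂(16/8) = log₂(2) = 1.
ΔRT = 107.4 × 1.0000 = 107.400 ms.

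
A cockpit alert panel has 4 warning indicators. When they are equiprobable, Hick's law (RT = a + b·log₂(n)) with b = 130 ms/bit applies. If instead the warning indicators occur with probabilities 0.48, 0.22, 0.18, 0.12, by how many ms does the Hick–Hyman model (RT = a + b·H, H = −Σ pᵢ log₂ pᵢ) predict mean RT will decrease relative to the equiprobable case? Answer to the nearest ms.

Equiprobable entropy H₀ = log₂ 4 = 2.0000 bits.
Skewed entropy H = −Σ pᵢ log₂ pᵢ = 1.8012 bits.
ΔRT = b·(H₀ − H) = 130 × 0.1988 = 25.84 ms.

26 ms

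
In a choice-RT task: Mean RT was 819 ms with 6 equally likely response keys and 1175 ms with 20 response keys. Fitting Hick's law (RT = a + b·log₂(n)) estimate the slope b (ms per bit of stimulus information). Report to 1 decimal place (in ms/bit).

205.0 ms/bit

The slope on a log₂ axis is (1175 − 819) / (4.3219 − 2.5850) = 204.955 ms/bit.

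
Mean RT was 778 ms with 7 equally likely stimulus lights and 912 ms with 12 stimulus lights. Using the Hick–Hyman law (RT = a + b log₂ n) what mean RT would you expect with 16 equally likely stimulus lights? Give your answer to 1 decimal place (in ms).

Fit slope and intercept:
  b = (912 − 778) / (log₂ 12 − log₂ 7) = 134 / (3.5850 − 2.8074) = 172.323 ms/bit
  a = 778 − 172.323 × 2.8074 = 294.227 ms
Then RT(16) = 294.227 + 172.323 × log₂ 16 = 294.227 + 172.323 × 4 ≈ 983.521 ms.

983.5 ms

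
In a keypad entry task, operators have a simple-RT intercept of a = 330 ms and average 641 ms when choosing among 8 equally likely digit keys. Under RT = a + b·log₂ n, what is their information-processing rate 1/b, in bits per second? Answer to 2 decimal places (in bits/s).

b = (641 − 330)/log₂ 8 = 311/3 = 103.667 ms per bit = 0.10367 s/bit; the reciprocal is 9.646 bits/s.

9.65 bits/s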